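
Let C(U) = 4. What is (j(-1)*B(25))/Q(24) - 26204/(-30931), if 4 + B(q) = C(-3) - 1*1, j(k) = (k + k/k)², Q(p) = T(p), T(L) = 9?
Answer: 26204/30931 ≈ 0.84718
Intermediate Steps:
Q(p) = 9
j(k) = (1 + k)² (j(k) = (k + 1)² = (1 + k)²)
B(q) = -1 (B(q) = -4 + (4 - 1*1) = -4 + (4 - 1) = -4 + 3 = -1)
(j(-1)*B(25))/Q(24) - 26204/(-30931) = ((1 - 1)²*(-1))/9 - 26204/(-30931) = (0²*(-1))*(⅑) - 26204*(-1/30931) = (0*(-1))*(⅑) + 26204/30931 = 0*(⅑) + 26204/30931 = 0 + 26204/30931 = 26204/30931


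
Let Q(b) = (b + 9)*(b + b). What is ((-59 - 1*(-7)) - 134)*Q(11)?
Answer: -81840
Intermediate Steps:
Q(b) = 2*b*(9 + b) (Q(b) = (9 + b)*(2*b) = 2*b*(9 + b))
((-59 - 1*(-7)) - 134)*Q(11) = ((-59 - 1*(-7)) - 134)*(2*11*(9 + 11)) = ((-59 + 7) - 134)*(2*11*20) = (-52 - 134)*440 = -186*440 = -81840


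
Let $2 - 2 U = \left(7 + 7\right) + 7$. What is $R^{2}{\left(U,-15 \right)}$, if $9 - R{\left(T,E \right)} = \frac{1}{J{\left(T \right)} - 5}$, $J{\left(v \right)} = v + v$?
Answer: $\frac{47089}{576} \approx 81.752$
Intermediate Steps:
$U = - \frac{19}{2}$ ($U = 1 - \frac{\left(7 + 7\right) + 7}{2} = 1 - \frac{14 + 7}{2} = 1 - \frac{21}{2} = - \frac{19}{2} \approx -9.5$)
$J{\left(v \right)} = 2 v$
$R{\left(T,E \right)} = 9 - \frac{1}{-5 + 2 T}$ ($R{\left(T,E \right)} = 9 - \frac{1}{2 T - 5} = 9 - \frac{1}{-5 + 2 T}$)
$R^{2}{\left(U,-15 \right)} = \left(\frac{2 \left(-23 + 9 \left(- \frac{19}{2}\right)\right)}{-5 + 2 \left(- \frac{19}{2}\right)}\right)^{2} = \left(\frac{2 \left(-23 - \frac{171}{2}\right)}{-5 - 19}\right)^{2} = \left(2 \frac{1}{-24} \left(- \frac{217}{2}\right)\right)^{2} = \left(2 \left(- \frac{1}{24}\right) \left(- \frac{217}{2}\right)\right)^{2} = \left(\frac{217}{24}\right)^{2} = \frac{47089}{576}$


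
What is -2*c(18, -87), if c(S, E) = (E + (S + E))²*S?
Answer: -876096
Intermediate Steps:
c(S, E) = S*(S + 2*E)² (c(S, E) = (E + (E + S))²*S = (S + 2*E)²*S = S*(S + 2*E)²)
-2*c(18, -87) = -36*(18 + 2*(-87))² = -36*(18 - 174)² = -36*(-156)² = -36*24336 = -2*438048 = -876096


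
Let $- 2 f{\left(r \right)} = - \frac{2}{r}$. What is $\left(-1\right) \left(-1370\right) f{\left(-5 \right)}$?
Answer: $-274$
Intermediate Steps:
$f{\left(r \right)} = \frac{1}{r}$ ($f{\left(r \right)} = - \frac{\left(-2\right) \frac{1}{r}}{2} = \frac{1}{r}$)
$\left(-1\right) \left(-1370\right) f{\left(-5 \right)} = \frac{\left(-1\right) \left(-1370\right)}{-5} = 1370 \left(- \frac{1}{5}\right) = -274$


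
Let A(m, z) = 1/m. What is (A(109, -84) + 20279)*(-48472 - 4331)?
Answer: -116716384836/109 ≈ -1.0708e+9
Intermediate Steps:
(A(109, -84) + 20279)*(-48472 - 4331) = (1/109 + 20279)*(-48472 - 4331) = (1/109 + 20279)*(-52803) = (2210412/109)*(-52803) = -116716384836/109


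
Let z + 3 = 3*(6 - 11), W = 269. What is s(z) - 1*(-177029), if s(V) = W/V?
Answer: 3186253/18 ≈ 1.7701e+5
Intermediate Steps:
z = -18 (z = -3 + 3*(6 - 11) = -3 + 3*(-5) = -3 - 15 = -18)
s(V) = 269/V
s(z) - 1*(-177029) = 269/(-18) - 1*(-177029) = 269*(-1/18) + 177029 = -269/18 + 177029 = 3186253/18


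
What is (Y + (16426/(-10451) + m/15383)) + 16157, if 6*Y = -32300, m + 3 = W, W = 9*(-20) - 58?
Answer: 5195408298746/482303199 ≈ 10772.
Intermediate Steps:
W = -238 (W = -180 - 58 = -238)
m = -241 (m = -3 - 238 = -241)
Y = -16150/3 (Y = (⅙)*(-32300) = -16150/3 ≈ -5383.3)
(Y + (16426/(-10451) + m/15383)) + 16157 = (-16150/3 + (16426/(-10451) - 241/15383)) + 16157 = (-16150/3 + (16426*(-1/10451) - 241*1/15383)) + 16157 = (-16150/3 + (-16426/10451 - 241/15383)) + 16157 = (-16150/3 - 255199849/160767733) + 16157 = -2597164487497/482303199 + 16157 = 5195408298746/482303199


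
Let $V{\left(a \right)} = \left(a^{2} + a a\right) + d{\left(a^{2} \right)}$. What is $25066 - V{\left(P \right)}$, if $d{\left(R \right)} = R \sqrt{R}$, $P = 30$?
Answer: $-3734$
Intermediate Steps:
$d{\left(R \right)} = R^{\frac{3}{2}}$
$V{\left(a \right)} = \left(a^{2}\right)^{\frac{3}{2}} + 2 a^{2}$ ($V{\left(a \right)} = \left(a^{2} + a a\right) + \left(a^{2}\right)^{\frac{3}{2}} = \left(a^{2} + a^{2}\right) + \left(a^{2}\right)^{\frac{3}{2}} = 2 a^{2} + \left(a^{2}\right)^{\frac{3}{2}} = \left(a^{2}\right)^{\frac{3}{2}} + 2 a^{2}$)
$25066 - V{\left(P \right)} = 25066 - \left(\left(30^{2}\right)^{\frac{3}{2}} + 2 \cdot 30^{2}\right) = 25066 - \left(900^{\frac{3}{2}} + 2 \cdot 900\right) = 25066 - \left(27000 + 1800\right) = 25066 - 28800 = -3734$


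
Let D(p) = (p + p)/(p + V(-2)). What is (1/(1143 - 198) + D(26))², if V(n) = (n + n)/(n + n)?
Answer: 368449/99225 ≈ 3.7133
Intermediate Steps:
V(n) = 1 (V(n) = (2*n)/((2*n)) = (2*n)*(1/(2*n)) = 1)
D(p) = 2*p/(1 + p) (D(p) = (p + p)/(p + 1) = (2*p)/(1 + p) = 2*p/(1 + p))
(1/(1143 - 198) + D(26))² = (1/(1143 - 198) + 2*26/(1 + 26))² = (1/945 + 2*26/27)² = (1/945 + 2*26*(1/27))² = (1/945 + 52/27)² = (607/315)² = 368449/99225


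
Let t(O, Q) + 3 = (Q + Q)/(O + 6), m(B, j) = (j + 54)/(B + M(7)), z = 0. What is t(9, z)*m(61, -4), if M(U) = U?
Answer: -75/34 ≈ -2.2059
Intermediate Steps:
m(B, j) = (54 + j)/(7 + B) (m(B, j) = (j + 54)/(B + 7) = (54 + j)/(7 + B))
t(O, Q) = -3 + 2*Q/(6 + O) (t(O, Q) = -3 + (Q + Q)/(O + 6) = -3 + (2*Q)/(6 + O) = -3 + 2*Q/(6 + O))
t(9, z)*m(61, -4) = ((-18 - 3*9 + 2*0)/(6 + 9))*((54 - 4)/(7 + 61)) = ((-18 - 27 + 0)/15)*(50/68) = ((1/15)*(-45))*((1/68)*50) = -3*25/34 = -75/34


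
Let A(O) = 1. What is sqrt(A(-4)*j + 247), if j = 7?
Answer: sqrt(254) ≈ 15.937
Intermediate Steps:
sqrt(A(-4)*j + 247) = sqrt(1*7 + 247) = sqrt(7 + 247) = sqrt(254)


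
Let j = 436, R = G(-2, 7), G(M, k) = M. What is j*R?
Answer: -872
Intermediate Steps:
R = -2
j*R = 436*(-2) = -872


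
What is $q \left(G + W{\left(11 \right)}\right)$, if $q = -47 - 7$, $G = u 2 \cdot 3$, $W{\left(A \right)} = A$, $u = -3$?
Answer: $378$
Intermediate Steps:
$G = -18$ ($G = \left(-3\right) 2 \cdot 3 = \left(-6\right) 3 = -18$)
$q = -54$
$q \left(G + W{\left(11 \right)}\right) = - 54 \left(-18 + 11\right) = \left(-54\right) \left(-7\right) = 378$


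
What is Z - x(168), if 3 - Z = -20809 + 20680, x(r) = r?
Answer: -36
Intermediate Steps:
Z = 132 (Z = 3 - (-20809 + 20680) = 3 - 1*(-129) = 3 + 129 = 132)
Z - x(168) = 132 - 1*168 = 132 - 168 = -36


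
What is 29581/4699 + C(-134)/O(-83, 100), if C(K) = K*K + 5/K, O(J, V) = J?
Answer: -10977259319/52262278 ≈ -210.04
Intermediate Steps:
C(K) = K² + 5/K
29581/4699 + C(-134)/O(-83, 100) = 29581/4699 + ((5 + (-134)³)/(-134))/(-83) = 29581*(1/4699) - (5 - 2406104)/134*(-1/83) = 29581/4699 - 1/134*(-2406099)*(-1/83) = 29581/4699 + (2406099/134)*(-1/83) = 29581/4699 - 2406099/11122 = -10977259319/52262278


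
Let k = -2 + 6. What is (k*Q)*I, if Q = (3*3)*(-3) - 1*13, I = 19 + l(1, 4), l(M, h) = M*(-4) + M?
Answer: -2560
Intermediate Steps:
l(M, h) = -3*M (l(M, h) = -4*M + M = -3*M)
I = 16 (I = 19 - 3*1 = 19 - 3 = 16)
k = 4
Q = -40 (Q = 9*(-3) - 13 = -27 - 13 = -40)
(k*Q)*I = (4*(-40))*16 = -160*16 = -2560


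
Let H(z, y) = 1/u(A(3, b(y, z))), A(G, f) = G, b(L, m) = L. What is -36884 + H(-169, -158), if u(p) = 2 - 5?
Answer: -110653/3 ≈ -36884.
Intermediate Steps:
u(p) = -3
H(z, y) = -1/3 (H(z, y) = 1/(-3) = -1/3)
-36884 + H(-169, -158) = -36884 - 1/3 = -110653/3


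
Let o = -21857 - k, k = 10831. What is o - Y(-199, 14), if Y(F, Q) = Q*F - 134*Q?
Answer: -28026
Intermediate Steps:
Y(F, Q) = -134*Q + F*Q (Y(F, Q) = F*Q - 134*Q = -134*Q + F*Q)
o = -32688 (o = -21857 - 1*10831 = -21857 - 10831 = -32688)
o - Y(-199, 14) = -32688 - 14*(-134 - 199) = -32688 - 14*(-333) = -32688 - 1*(-4662) = -32688 + 4662 = -28026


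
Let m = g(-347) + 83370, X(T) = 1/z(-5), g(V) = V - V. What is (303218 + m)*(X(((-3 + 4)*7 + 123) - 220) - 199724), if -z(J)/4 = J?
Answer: -386054411913/5 ≈ -7.7211e+10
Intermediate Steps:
z(J) = -4*J
g(V) = 0
X(T) = 1/20 (X(T) = 1/(-4*(-5)) = 1/20)
m = 83370 (m = 0 + 83370 = 83370)
(303218 + m)*(X(((-3 + 4)*7 + 123) - 220) - 199724) = (303218 + 83370)*(1/20 - 199724) = 386588*(-3994479/20) = -386054411913/5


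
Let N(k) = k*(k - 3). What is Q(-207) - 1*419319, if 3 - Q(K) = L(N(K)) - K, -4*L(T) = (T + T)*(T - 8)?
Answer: 944227047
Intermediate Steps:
N(k) = k*(-3 + k)
L(T) = -T*(-8 + T)/2 (L(T) = -(T + T)*(T - 8)/4 = -2*T*(-8 + T)/4 = -T*(-8 + T)/2)
Q(K) = 3 + K - K*(-3 + K)*(8 - K*(-3 + K))/2 (Q(K) = 3 - ((K*(-3 + K))*(8 - K*(-3 + K))/2 - K) = 3 - (K*(-3 + K)*(8 - K*(-3 + K))/2 - K) = 3 - (-K + K*(-3 + K)*(8 - K*(-3 + K))/2) = 3 + (K - K*(-3 + K)*(8 - K*(-3 + K))/2) = 3 + K - K*(-3 + K)*(8 - K*(-3 + K))/2)
Q(-207) - 1*419319 = (3 - 207 + (½)*(-207)*(-8 - 207*(-3 - 207))*(-3 - 207)) - 1*419319 = (3 - 207 + (½)*(-207)*(-8 - 207*(-210))*(-210)) - 419319 = (3 - 207 + (½)*(-207)*(-8 + 43470)*(-210)) - 419319 = (3 - 207 + (½)*(-207)*43462*(-210)) - 419319 = (3 - 207 + 944646570) - 419319 = 944646366 - 419319 = 944227047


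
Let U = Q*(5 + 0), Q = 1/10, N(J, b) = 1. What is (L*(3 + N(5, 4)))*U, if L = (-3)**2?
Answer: 18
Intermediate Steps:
L = 9
Q = 1/10 ≈ 0.10000
U = 1/2 (U = (5 + 0)/10 = (1/10)*5 = 1/2 ≈ 0.50000)
(L*(3 + N(5, 4)))*U = (9*(3 + 1))*(1/2) = (9*4)*(1/2) = 36*(1/2) = 18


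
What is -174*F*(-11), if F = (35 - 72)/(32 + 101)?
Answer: -70818/133 ≈ -532.47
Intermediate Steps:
F = -37/133 ≈ -0.27820
-174*F*(-11) = -174*(-37/133)*(-11) = (6438/133)*(-11) = -70818/133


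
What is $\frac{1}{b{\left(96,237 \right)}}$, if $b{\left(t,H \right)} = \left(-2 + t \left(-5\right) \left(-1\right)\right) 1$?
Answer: $\frac{1}{478} \approx 0.002092$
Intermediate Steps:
$b{\left(t,H \right)} = -2 + 5 t$ ($b{\left(t,H \right)} = \left(-2 + - 5 t \left(-1\right)\right) 1 = \left(-2 + 5 t\right) 1 = -2 + 5 t$)
$\frac{1}{b{\left(96,237 \right)}} = \frac{1}{-2 + 5 \cdot 96} = \frac{1}{-2 + 480} = \frac{1}{478}$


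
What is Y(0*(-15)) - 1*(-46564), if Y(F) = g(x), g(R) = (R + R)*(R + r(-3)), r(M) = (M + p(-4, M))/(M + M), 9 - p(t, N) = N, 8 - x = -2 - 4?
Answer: 46914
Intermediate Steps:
x = 14 (x = 8 - (-2 - 4) = 8 - 1*(-6) = 8 + 6 = 14)
p(t, N) = 9 - N
r(M) = 9/(2*M) (r(M) = (M + (9 - M))/(M + M) = 9/((2*M)) = 9*(1/(2*M)) = 9/(2*M))
g(R) = 2*R*(-3/2 + R) (g(R) = (R + R)*(R + (9/2)/(-3)) = (2*R)*(R + (9/2)*(-⅓)) = (2*R)*(R - 3/2) = (2*R)*(-3/2 + R) = 2*R*(-3/2 + R))
Y(F) = 350 (Y(F) = 14*(-3 + 2*14) = 14*(-3 + 28) = 14*25 = 350)
Y(0*(-15)) - 1*(-46564) = 350 - 1*(-46564) = 350 + 46564 = 46914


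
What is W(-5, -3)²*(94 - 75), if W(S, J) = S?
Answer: 475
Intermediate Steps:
W(-5, -3)²*(94 - 75) = (-5)²*(94 - 75) = 25*19 = 475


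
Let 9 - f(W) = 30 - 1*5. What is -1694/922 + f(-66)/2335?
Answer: -1985121/1076435 ≈ -1.8442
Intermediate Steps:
f(W) = -16 (f(W) = 9 - (30 - 1*5) = 9 - (30 - 5) = 9 - 1*25 = 9 - 25 = -16)
-1694/922 + f(-66)/2335 = -1694/922 - 16/2335 = -1694*1/922 - 16*1/2335 = -847/461 - 16/2335 = -1985121/1076435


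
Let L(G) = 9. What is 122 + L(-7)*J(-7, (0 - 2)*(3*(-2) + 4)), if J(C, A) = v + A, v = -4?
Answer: 122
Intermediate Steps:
J(C, A) = -4 + A
122 + L(-7)*J(-7, (0 - 2)*(3*(-2) + 4)) = 122 + 9*(-4 + (0 - 2)*(3*(-2) + 4)) = 122 + 9*(-4 - 2*(-6 + 4)) = 122 + 9*(-4 - 2*(-2)) = 122 + 9*(-4 + 4) = 122 + 9*0 = 122 + 0 = 122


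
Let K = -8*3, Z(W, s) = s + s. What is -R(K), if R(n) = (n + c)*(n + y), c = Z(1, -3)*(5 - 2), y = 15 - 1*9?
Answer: -756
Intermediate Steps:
Z(W, s) = 2*s
K = -24
y = 6 (y = 15 - 9 = 6)
c = -18 (c = (2*(-3))*(5 - 2) = -6*3 = -18)
R(n) = (-18 + n)*(6 + n) (R(n) = (n - 18)*(n + 6) = (-18 + n)*(6 + n))
-R(K) = -(-108 + (-24)² - 12*(-24)) = -(-108 + 576 + 288) = -1*756 = -756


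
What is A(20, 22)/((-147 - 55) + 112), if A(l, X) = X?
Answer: -11/45 ≈ -0.24444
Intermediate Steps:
A(20, 22)/((-147 - 55) + 112) = 22/((-147 - 55) + 112) = 22/(-202 + 112) = 22/(-90) = 22*(-1/90) = -11/45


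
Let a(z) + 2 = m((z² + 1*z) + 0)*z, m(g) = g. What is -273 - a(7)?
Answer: -663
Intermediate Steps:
a(z) = -2 + z*(z + z²) (a(z) = -2 + ((z² + 1*z) + 0)*z = -2 + ((z² + z) + 0)*z = -2 + ((z + z²) + 0)*z = -2 + (z + z²)*z = -2 + z*(z + z²))
-273 - a(7) = -273 - (-2 + 7²*(1 + 7)) = -273 - (-2 + 49*8) = -273 - (-2 + 392) = -273 - 1*390 = -273 - 390 = -663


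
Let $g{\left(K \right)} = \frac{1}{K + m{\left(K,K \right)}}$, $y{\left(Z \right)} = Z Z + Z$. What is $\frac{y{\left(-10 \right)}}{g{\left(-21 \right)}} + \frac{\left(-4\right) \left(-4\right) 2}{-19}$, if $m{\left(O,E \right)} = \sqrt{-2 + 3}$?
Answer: $- \frac{34232}{19} \approx -1801.7$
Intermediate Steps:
$m{\left(O,E \right)} = 1$ ($m{\left(O,E \right)} = \sqrt{1} = 1$)
$y{\left(Z \right)} = Z + Z^{2}$ ($y{\left(Z \right)} = Z^{2} + Z = Z + Z^{2}$)
$g{\left(K \right)} = \frac{1}{1 + K}$ ($g{\left(K \right)} = \frac{1}{K + 1} = \frac{1}{1 + K}$)
$\frac{y{\left(-10 \right)}}{g{\left(-21 \right)}} + \frac{\left(-4\right) \left(-4\right) 2}{-19} = \frac{\left(-10\right) \left(1 - 10\right)}{\frac{1}{1 - 21}} + \frac{\left(-4\right) \left(-4\right) 2}{-19} = \frac{\left(-10\right) \left(-9\right)}{\frac{1}{-20}} + 16 \cdot 2 \left(- \frac{1}{19}\right) = \frac{90}{- \frac{1}{20}} + 32 \left(- \frac{1}{19}\right) = 90 \left(-20\right) - \frac{32}{19} = -1800 - \frac{32}{19} = - \frac{34232}{19}$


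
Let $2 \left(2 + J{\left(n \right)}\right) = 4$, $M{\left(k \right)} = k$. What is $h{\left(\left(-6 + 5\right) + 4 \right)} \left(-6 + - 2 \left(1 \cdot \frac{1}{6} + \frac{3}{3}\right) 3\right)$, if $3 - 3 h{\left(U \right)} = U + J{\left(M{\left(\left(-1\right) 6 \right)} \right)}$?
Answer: $0$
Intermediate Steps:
$J{\left(n \right)} = 0$ ($J{\left(n \right)} = -2 + \frac{1}{2} \cdot 4 = -2 + 2 = 0$)
$h{\left(U \right)} = 1 - \frac{U}{3}$ ($h{\left(U \right)} = 1 - \frac{U + 0}{3} = 1 - \frac{U}{3}$)
$h{\left(\left(-6 + 5\right) + 4 \right)} \left(-6 + - 2 \left(1 \cdot \frac{1}{6} + \frac{3}{3}\right) 3\right) = \left(1 - \frac{\left(-6 + 5\right) + 4}{3}\right) \left(-6 + - 2 \left(1 \cdot \frac{1}{6} + \frac{3}{3}\right) 3\right) = \left(1 - \frac{-1 + 4}{3}\right) \left(-6 + - 2 \left(1 \cdot \frac{1}{6} + 3 \cdot \frac{1}{3}\right) 3\right) = \left(1 - 1\right) \left(-6 + - 2 \left(\frac{1}{6} + 1\right) 3\right) = \left(1 - 1\right) \left(-6 + \left(-2\right) \frac{7}{6} \cdot 3\right) = 0 \left(-6 - 7\right) = 0 \left(-13\right) = 0$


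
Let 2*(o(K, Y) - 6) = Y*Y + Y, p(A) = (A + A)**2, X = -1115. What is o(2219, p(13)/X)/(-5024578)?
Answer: -3655484/3123340492025 ≈ -1.1704e-6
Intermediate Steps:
p(A) = 4*A**2 (p(A) = (2*A)**2 = 4*A**2)
o(K, Y) = 6 + Y/2 + Y**2/2 (o(K, Y) = 6 + (Y*Y + Y)/2 = 6 + (Y**2 + Y)/2 = 6 + (Y + Y**2)/2 = 6 + (Y/2 + Y**2/2) = 6 + Y/2 + Y**2/2)
o(2219, p(13)/X)/(-5024578) = (6 + ((4*13**2)/(-1115))/2 + ((4*13**2)/(-1115))**2/2)/(-5024578) = (6 + ((4*169)*(-1/1115))/2 + ((4*169)*(-1/1115))**2/2)*(-1/5024578) = (6 + (676*(-1/1115))/2 + (676*(-1/1115))**2/2)*(-1/5024578) = (6 + (1/2)*(-676/1115) + (-676/1115)**2/2)*(-1/5024578) = (6 - 338/1115 + (1/2)*(456976/1243225))*(-1/5024578) = (6 - 338/1115 + 228488/1243225)*(-1/5024578) = (7310968/1243225)*(-1/5024578) = -3655484/3123340492025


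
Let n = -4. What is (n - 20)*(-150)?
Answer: 3600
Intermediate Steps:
(n - 20)*(-150) = (-4 - 20)*(-150) = -24*(-150) = 3600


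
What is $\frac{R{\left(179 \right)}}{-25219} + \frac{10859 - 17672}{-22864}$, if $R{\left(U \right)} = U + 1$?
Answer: $\frac{167701527}{576607216} \approx 0.29084$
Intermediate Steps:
$R{\left(U \right)} = 1 + U$
$\frac{R{\left(179 \right)}}{-25219} + \frac{10859 - 17672}{-22864} = \frac{1 + 179}{-25219} + \frac{10859 - 17672}{-22864} = 180 \left(- \frac{1}{25219}\right) + \left(10859 - 17672\right) \left(- \frac{1}{22864}\right) = - \frac{180}{25219} - - \frac{6813}{22864} = - \frac{180}{25219} + \frac{6813}{22864} = \frac{167701527}{576607216}$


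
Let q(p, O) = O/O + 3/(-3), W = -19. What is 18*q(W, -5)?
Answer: 0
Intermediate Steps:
q(p, O) = 0 (q(p, O) = 1 + 3*(-⅓) = 1 - 1 = 0)
18*q(W, -5) = 18*0 = 0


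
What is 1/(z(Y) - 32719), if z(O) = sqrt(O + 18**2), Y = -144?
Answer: -32719/1070532781 - 6*sqrt(5)/1070532781 ≈ -3.0576e-5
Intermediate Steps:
z(O) = sqrt(324 + O) (z(O) = sqrt(O + 324) = sqrt(324 + O))
1/(z(Y) - 32719) = 1/(sqrt(324 - 144) - 32719) = 1/(sqrt(180) - 32719) = 1/(6*sqrt(5) - 32719) = 1/(-32719 + 6*sqrt(5))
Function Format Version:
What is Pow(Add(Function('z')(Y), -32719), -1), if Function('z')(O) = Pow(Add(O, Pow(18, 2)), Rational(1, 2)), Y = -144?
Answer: Add(Rational(-32719, 1070532781), Mul(Rational(-6, 1070532781), Pow(5, Rational(1, 2)))) ≈ -3.0576e-5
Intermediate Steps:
Function('z')(O) = Pow(Add(324, O), Rational(1, 2)) (Function('z')(O) = Pow(Add(O, 324), Rational(1, 2)) = Pow(Add(324, O), Rational(1, 2)))
Pow(Add(Function('z')(Y), -32719), -1) = Pow(Add(Pow(Add(324, -144), Rational(1, 2)), -32719), -1) = Pow(Add(Pow(180, Rational(1, 2)), -32719), -1) = Pow(Add(Mul(6, Pow(5, Rational(1, 2))), -32719), -1) = Pow(Add(-32719, Mul(6, Pow(5, Rational(1, 2)))), -1)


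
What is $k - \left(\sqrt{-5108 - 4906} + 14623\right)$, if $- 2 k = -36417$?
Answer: $\frac{7171}{2} - i \sqrt{10014} \approx 3585.5 - 100.07 i$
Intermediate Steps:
$k = \frac{36417}{2}$ ($k = \left(- \frac{1}{2}\right) \left(-36417\right) = \frac{36417}{2} \approx 18209.0$)
$k - \left(\sqrt{-5108 - 4906} + 14623\right) = \frac{36417}{2} - \left(\sqrt{-5108 - 4906} + 14623\right) = \frac{36417}{2} - \left(\sqrt{-10014} + 14623\right) = \frac{36417}{2} - \left(i \sqrt{10014} + 14623\right) = \frac{36417}{2} - \left(14623 + i \sqrt{10014}\right) = \frac{7171}{2} - i \sqrt{10014}$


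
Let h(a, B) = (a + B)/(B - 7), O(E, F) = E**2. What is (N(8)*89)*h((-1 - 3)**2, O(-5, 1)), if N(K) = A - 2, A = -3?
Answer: -18245/18 ≈ -1013.6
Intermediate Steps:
N(K) = -5 (N(K) = -3 - 2 = -5)
h(a, B) = (B + a)/(-7 + B)
(N(8)*89)*h((-1 - 3)**2, O(-5, 1)) = (-5*89)*(((-5)**2 + (-1 - 3)**2)/(-7 + (-5)**2)) = -445*(25 + (-4)**2)/(-7 + 25) = -445*(25 + 16)/18 = -445*41/18 = -18245/18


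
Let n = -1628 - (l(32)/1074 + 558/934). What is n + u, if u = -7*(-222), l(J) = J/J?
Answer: -37415405/501558 ≈ -74.598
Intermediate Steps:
l(J) = 1
u = 1554
n = -816836537/501558 (n = -1628 - (1/1074 + 558/934) = -1628 - (1*(1/1074) + 558*(1/934)) = -1628 - (1/1074 + 279/467) = -1628 - 1*300113/501558 = -1628 - 300113/501558 = -816836537/501558 ≈ -1628.6)
n + u = -816836537/501558 + 1554 = -37415405/501558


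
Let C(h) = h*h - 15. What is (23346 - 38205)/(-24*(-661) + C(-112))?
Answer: -14859/28393 ≈ -0.52333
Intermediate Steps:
C(h) = -15 + h**2 (C(h) = h**2 - 15 = -15 + h**2)
(23346 - 38205)/(-24*(-661) + C(-112)) = (23346 - 38205)/(-24*(-661) + (-15 + (-112)**2)) = -14859/(15864 + (-15 + 12544)) = -14859/(15864 + 12529) = -14859/28393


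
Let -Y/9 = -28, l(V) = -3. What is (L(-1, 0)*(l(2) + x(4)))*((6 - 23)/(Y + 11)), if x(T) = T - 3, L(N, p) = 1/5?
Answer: 34/1315 ≈ 0.025856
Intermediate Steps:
L(N, p) = ⅕ (L(N, p) = 1*(⅕) = ⅕)
x(T) = -3 + T
Y = 252 (Y = -9*(-28) = 252)
(L(-1, 0)*(l(2) + x(4)))*((6 - 23)/(Y + 11)) = ((-3 + (-3 + 4))/5)*((6 - 23)/(252 + 11)) = ((-3 + 1)/5)*(-17/263) = ((⅕)*(-2))*(-17*1/263) = -⅖*(-17/263) = 34/1315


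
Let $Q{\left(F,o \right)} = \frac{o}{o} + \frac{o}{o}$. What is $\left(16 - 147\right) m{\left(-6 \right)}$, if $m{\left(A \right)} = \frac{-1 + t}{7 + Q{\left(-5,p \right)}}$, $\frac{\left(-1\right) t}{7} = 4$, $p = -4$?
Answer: $\frac{3799}{9} \approx 422.11$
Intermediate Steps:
$t = -28$ ($t = \left(-7\right) 4 = -28$)
$Q{\left(F,o \right)} = 2$ ($Q{\left(F,o \right)} = 1 + 1 = 2$)
$m{\left(A \right)} = - \frac{29}{9}$ ($m{\left(A \right)} = \frac{-1 - 28}{7 + 2} = - \frac{29}{9}$)
$\left(16 - 147\right) m{\left(-6 \right)} = \left(16 - 147\right) \left(- \frac{29}{9}\right) = \left(-131\right) \left(- \frac{29}{9}\right) = \frac{3799}{9}$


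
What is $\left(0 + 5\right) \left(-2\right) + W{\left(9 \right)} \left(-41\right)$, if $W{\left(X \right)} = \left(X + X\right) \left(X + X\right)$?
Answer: $-13294$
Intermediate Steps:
$W{\left(X \right)} = 4 X^{2}$ ($W{\left(X \right)} = 2 X 2 X = 4 X^{2}$)
$\left(0 + 5\right) \left(-2\right) + W{\left(9 \right)} \left(-41\right) = \left(0 + 5\right) \left(-2\right) + 4 \cdot 9^{2} \left(-41\right) = 5 \left(-2\right) + 4 \cdot 81 \left(-41\right) = -10 + 324 \left(-41\right) = -10 - 13284 = -13294$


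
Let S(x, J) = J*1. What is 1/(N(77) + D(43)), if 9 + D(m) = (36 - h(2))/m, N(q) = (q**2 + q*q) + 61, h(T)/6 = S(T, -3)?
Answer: 43/512184 ≈ 8.3954e-5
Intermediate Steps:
S(x, J) = J
h(T) = -18 (h(T) = 6*(-3) = -18)
N(q) = 61 + 2*q**2 (N(q) = (q**2 + q**2) + 61 = 2*q**2 + 61 = 61 + 2*q**2)
D(m) = -9 + 54/m (D(m) = -9 + (36 - 1*(-18))/m = -9 + (36 + 18)/m = -9 + 54/m)
1/(N(77) + D(43)) = 1/((61 + 2*77**2) + (-9 + 54/43)) = 1/((61 + 2*5929) + (-9 + 54*(1/43))) = 1/((61 + 11858) + (-9 + 54/43)) = 1/(11919 - 333/43) = 1/(512184/43) = 43/512184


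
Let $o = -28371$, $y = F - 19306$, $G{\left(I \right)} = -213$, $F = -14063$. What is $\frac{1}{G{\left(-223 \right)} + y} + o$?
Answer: $- \frac{952754923}{33582} \approx -28371.0$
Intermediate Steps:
$y = -33369$ ($y = -14063 - 19306 = -33369$)
$\frac{1}{G{\left(-223 \right)} + y} + o = \frac{1}{-213 - 33369} - 28371 = \frac{1}{-33582} - 28371 = - \frac{1}{33582} - 28371 = - \frac{952754923}{33582}$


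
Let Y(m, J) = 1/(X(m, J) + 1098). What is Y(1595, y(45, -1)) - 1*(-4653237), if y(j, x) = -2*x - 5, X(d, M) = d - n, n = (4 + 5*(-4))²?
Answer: 11339938570/2437 ≈ 4.6532e+6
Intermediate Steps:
n = 256 (n = (4 - 20)² = (-16)² = 256)
X(d, M) = -256 + d (X(d, M) = d - 1*256 = d - 256 = -256 + d)
y(j, x) = -5 - 2*x
Y(m, J) = 1/(842 + m) (Y(m, J) = 1/((-256 + m) + 1098) = 1/(842 + m))
Y(1595, y(45, -1)) - 1*(-4653237) = 1/(842 + 1595) - 1*(-4653237) = 1/2437 + 4653237 = 11339938570/2437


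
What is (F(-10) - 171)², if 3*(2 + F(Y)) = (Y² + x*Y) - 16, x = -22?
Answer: 46225/9 ≈ 5136.1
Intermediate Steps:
F(Y) = -22/3 - 22*Y/3 + Y²/3 (F(Y) = -2 + ((Y² - 22*Y) - 16)/3 = -2 + (-16 + Y² - 22*Y)/3 = -2 + (-16/3 - 22*Y/3 + Y²/3) = -22/3 - 22*Y/3 + Y²/3)
(F(-10) - 171)² = ((-22/3 - 22/3*(-10) + (⅓)*(-10)²) - 171)² = ((-22/3 + 220/3 + (⅓)*100) - 171)² = ((-22/3 + 220/3 + 100/3) - 171)² = (298/3 - 171)² = (-215/3)² = 46225/9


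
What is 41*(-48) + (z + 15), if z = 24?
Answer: -1929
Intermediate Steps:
41*(-48) + (z + 15) = 41*(-48) + (24 + 15) = -1968 + 39 = -1929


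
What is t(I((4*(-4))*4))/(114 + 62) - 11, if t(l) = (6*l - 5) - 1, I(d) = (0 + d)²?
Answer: 11317/88 ≈ 128.60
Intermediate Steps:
I(d) = d²
t(l) = -6 + 6*l (t(l) = (-5 + 6*l) - 1 = -6 + 6*l)
t(I((4*(-4))*4))/(114 + 62) - 11 = (-6 + 6*((4*(-4))*4)²)/(114 + 62) - 11 = (-6 + 6*(-16*4)²)/176 - 11 = (-6 + 6*(-64)²)/176 - 11 = (-6 + 6*4096)/176 - 11 = (-6 + 24576)/176 - 11 = (1/176)*24570 - 11 = 12285/88 - 11 = 11317/88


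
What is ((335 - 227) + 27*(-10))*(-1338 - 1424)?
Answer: 447444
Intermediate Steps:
((335 - 227) + 27*(-10))*(-1338 - 1424) = (108 - 270)*(-2762) = -162*(-2762) = 447444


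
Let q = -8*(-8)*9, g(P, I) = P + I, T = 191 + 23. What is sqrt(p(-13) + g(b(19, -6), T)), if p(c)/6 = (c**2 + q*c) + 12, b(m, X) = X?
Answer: I*sqrt(43634) ≈ 208.89*I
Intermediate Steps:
T = 214
g(P, I) = I + P
q = 576 (q = 64*9 = 576)
p(c) = 72 + 6*c**2 + 3456*c (p(c) = 6*((c**2 + 576*c) + 12) = 6*(12 + c**2 + 576*c) = 72 + 6*c**2 + 3456*c)
sqrt(p(-13) + g(b(19, -6), T)) = sqrt((72 + 6*(-13)**2 + 3456*(-13)) + (214 - 6)) = sqrt((72 + 6*169 - 44928) + 208) = sqrt((72 + 1014 - 44928) + 208) = sqrt(-43842 + 208) = sqrt(-43634) = I*sqrt(43634)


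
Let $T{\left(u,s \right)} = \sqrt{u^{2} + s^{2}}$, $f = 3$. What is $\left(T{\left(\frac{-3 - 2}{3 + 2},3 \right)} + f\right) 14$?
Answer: $42 + 14 \sqrt{10} \approx 86.272$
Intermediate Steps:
$T{\left(u,s \right)} = \sqrt{s^{2} + u^{2}}$
$\left(T{\left(\frac{-3 - 2}{3 + 2},3 \right)} + f\right) 14 = \left(\sqrt{3^{2} + \left(\frac{-3 - 2}{3 + 2}\right)^{2}} + 3\right) 14 = \left(\sqrt{9 + \left(- \frac{5}{5}\right)^{2}} + 3\right) 14 = \left(\sqrt{9 + \left(\left(-5\right) \frac{1}{5}\right)^{2}} + 3\right) 14 = \left(\sqrt{9 + \left(-1\right)^{2}} + 3\right) 14 = \left(\sqrt{9 + 1} + 3\right) 14 = \left(\sqrt{10} + 3\right) 14 = \left(3 + \sqrt{10}\right) 14 = 42 + 14 \sqrt{10}$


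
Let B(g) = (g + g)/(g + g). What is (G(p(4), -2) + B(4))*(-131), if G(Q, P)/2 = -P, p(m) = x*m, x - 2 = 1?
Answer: -655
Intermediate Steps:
x = 3 (x = 2 + 1 = 3)
p(m) = 3*m
G(Q, P) = -2*P (G(Q, P) = 2*(-P) = -2*P)
B(g) = 1 (B(g) = (2*g)/((2*g)) = (2*g)*(1/(2*g)) = 1)
(G(p(4), -2) + B(4))*(-131) = (-2*(-2) + 1)*(-131) = (4 + 1)*(-131) = 5*(-131) = -655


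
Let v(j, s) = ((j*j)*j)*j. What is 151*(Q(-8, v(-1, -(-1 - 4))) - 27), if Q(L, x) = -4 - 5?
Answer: -5436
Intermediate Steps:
v(j, s) = j⁴ (v(j, s) = (j²*j)*j = j³*j = j⁴)
Q(L, x) = -9
151*(Q(-8, v(-1, -(-1 - 4))) - 27) = 151*(-9 - 27) = 151*(-36) = -5436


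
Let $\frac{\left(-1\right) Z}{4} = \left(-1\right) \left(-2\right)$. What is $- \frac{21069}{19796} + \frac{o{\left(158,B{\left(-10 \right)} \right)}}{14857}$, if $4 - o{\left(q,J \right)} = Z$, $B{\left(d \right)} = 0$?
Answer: $- \frac{312784581}{294109172} \approx -1.0635$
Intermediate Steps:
$Z = -8$ ($Z = - 4 \left(\left(-1\right) \left(-2\right)\right) = \left(-4\right) 2 = -8$)
$o{\left(q,J \right)} = 12$ ($o{\left(q,J \right)} = 4 - -8 = 4 + 8 = 12$)
$- \frac{21069}{19796} + \frac{o{\left(158,B{\left(-10 \right)} \right)}}{14857} = - \frac{21069}{19796} + \frac{12}{14857} = - \frac{312784581}{294109172}$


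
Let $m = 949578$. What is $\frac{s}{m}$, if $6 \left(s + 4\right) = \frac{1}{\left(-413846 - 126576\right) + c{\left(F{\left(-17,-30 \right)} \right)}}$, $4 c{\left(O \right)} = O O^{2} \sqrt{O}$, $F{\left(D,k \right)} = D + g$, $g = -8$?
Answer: $- \frac{28073993311502}{6664611092014519623} + \frac{78125 i}{6664611092014519623} \approx -4.2124 \cdot 10^{-6} + 1.1722 \cdot 10^{-14} i$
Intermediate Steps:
$F{\left(D,k \right)} = -8 + D$ ($F{\left(D,k \right)} = D - 8 = -8 + D$)
$c{\left(O \right)} = \frac{O^{\frac{7}{2}}}{4}$ ($c{\left(O \right)} = \frac{O O^{2} \sqrt{O}}{4} = \frac{O^{3} \sqrt{O}}{4} = \frac{O^{\frac{7}{2}}}{4}$)
$s = -4 + \frac{8 \left(-540422 + \frac{78125 i}{4}\right)}{14036995574907}$ ($s = -4 + \frac{1}{6 \left(\left(-413846 - 126576\right) + \frac{\left(-8 - 17\right)^{\frac{7}{2}}}{4}\right)} = -4 + \frac{1}{6 \left(-540422 + \frac{\left(-25\right)^{\frac{7}{2}}}{4}\right)} = -4 + \frac{1}{6 \left(-540422 + \frac{\left(-78125\right) i}{4}\right)} = -4 + \frac{1}{6 \left(-540422 - \frac{78125 i}{4}\right)} = -4 + \frac{\frac{16}{4678998524969} \left(-540422 + \frac{78125 i}{4}\right)}{6} = -4 + \frac{8 \left(-540422 + \frac{78125 i}{4}\right)}{14036995574907} \approx -4.0 + 1.1131 \cdot 10^{-8} i$)
$\frac{s}{m} = \frac{- \frac{56147986623004}{14036995574907} + \frac{156250 i}{14036995574907}}{949578} = \left(- \frac{56147986623004}{14036995574907} + \frac{156250 i}{14036995574907}\right) \frac{1}{949578} = - \frac{28073993311502}{6664611092014519623} + \frac{78125 i}{6664611092014519623}$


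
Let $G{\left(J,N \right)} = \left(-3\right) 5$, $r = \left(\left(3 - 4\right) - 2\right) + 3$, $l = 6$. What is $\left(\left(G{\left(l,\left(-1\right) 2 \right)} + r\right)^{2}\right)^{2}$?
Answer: $50625$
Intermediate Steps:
$r = 0$ ($r = \left(-1 - 2\right) + 3 = -3 + 3 = 0$)
$G{\left(J,N \right)} = -15$
$\left(\left(G{\left(l,\left(-1\right) 2 \right)} + r\right)^{2}\right)^{2} = \left(\left(-15 + 0\right)^{2}\right)^{2} = \left(\left(-15\right)^{2}\right)^{2} = 225^{2} = 50625$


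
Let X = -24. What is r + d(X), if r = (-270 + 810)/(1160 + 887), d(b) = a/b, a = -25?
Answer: 64135/49128 ≈ 1.3055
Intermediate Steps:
d(b) = -25/b
r = 540/2047 ≈ 0.26380
r + d(X) = 540/2047 - 25/(-24) = 540/2047 - 25*(-1/24) = 540/2047 + 25/24 = 64135/49128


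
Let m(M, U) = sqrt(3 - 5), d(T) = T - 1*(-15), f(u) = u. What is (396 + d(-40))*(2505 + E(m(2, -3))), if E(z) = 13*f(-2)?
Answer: 919709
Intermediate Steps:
d(T) = 15 + T (d(T) = T + 15 = 15 + T)
m(M, U) = I*sqrt(2) (m(M, U) = sqrt(-2) = I*sqrt(2))
E(z) = -26 (E(z) = 13*(-2) = -26)
(396 + d(-40))*(2505 + E(m(2, -3))) = (396 + (15 - 40))*(2505 - 26) = (396 - 25)*2479 = 371*2479 = 919709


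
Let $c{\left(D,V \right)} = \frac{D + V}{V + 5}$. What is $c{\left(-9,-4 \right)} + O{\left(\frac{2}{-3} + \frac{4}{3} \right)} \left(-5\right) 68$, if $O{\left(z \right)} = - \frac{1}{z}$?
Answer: $497$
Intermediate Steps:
$c{\left(D,V \right)} = \frac{D + V}{5 + V}$
$c{\left(-9,-4 \right)} + O{\left(\frac{2}{-3} + \frac{4}{3} \right)} \left(-5\right) 68 = \frac{-9 - 4}{5 - 4} + - \frac{1}{\frac{2}{-3} + \frac{4}{3}} \left(-5\right) 68 = 1^{-1} \left(-13\right) + - \frac{1}{2 \left(- \frac{1}{3}\right) + 4 \cdot \frac{1}{3}} \left(-5\right) 68 = 1 \left(-13\right) + - \frac{1}{- \frac{2}{3} + \frac{4}{3}} \left(-5\right) 68 = -13 + - \frac{1}{\frac{2}{3}} \left(-5\right) 68 = -13 + \left(-1\right) \frac{3}{2} \left(-5\right) 68 = -13 + \left(- \frac{3}{2}\right) \left(-5\right) 68 = -13 + \frac{15}{2} \cdot 68 = -13 + 510 = 497$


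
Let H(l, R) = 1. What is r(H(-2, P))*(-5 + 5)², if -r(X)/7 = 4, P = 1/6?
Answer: 0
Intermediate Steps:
P = ⅙ ≈ 0.16667
r(X) = -28 (r(X) = -7*4 = -28)
r(H(-2, P))*(-5 + 5)² = -28*(-5 + 5)² = -28*0² = -28*0 = 0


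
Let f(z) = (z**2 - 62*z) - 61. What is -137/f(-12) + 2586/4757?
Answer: 1486913/3934039 ≈ 0.37796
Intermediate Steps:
f(z) = -61 + z**2 - 62*z
-137/f(-12) + 2586/4757 = -137/(-61 + (-12)**2 - 62*(-12)) + 2586/4757 = -137/(-61 + 144 + 744) + 2586*(1/4757) = -137/827 + 2586/4757 = 1486913/3934039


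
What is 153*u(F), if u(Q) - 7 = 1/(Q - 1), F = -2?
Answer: 1020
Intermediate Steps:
u(Q) = 7 + 1/(-1 + Q) (u(Q) = 7 + 1/(Q - 1) = 7 + 1/(-1 + Q))
153*u(F) = 153*((-6 + 7*(-2))/(-1 - 2)) = 153*((-6 - 14)/(-3)) = 153*(-⅓*(-20)) = 153*(20/3) = 1020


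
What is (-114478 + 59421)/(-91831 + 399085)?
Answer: -55057/307254 ≈ -0.17919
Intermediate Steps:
(-114478 + 59421)/(-91831 + 399085) = -55057/307254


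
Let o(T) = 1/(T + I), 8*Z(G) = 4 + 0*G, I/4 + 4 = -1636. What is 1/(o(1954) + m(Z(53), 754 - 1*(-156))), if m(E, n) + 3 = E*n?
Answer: 4606/2081911 ≈ 0.0022124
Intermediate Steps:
I = -6560 (I = -16 + 4*(-1636) = -16 - 6544 = -6560)
Z(G) = ½ (Z(G) = (4 + 0*G)/8 = (4 + 0)/8 = (⅛)*4 = ½)
o(T) = 1/(-6560 + T) (o(T) = 1/(T - 6560) = 1/(-6560 + T))
m(E, n) = -3 + E*n
1/(o(1954) + m(Z(53), 754 - 1*(-156))) = 1/(1/(-6560 + 1954) + (-3 + (754 - 1*(-156))/2)) = 1/(1/(-4606) + (-3 + (754 + 156)/2)) = 1/(-1/4606 + (-3 + (½)*910)) = 1/(-1/4606 + (-3 + 455)) = 1/(-1/4606 + 452) = 1/(2081911/4606) = 4606/2081911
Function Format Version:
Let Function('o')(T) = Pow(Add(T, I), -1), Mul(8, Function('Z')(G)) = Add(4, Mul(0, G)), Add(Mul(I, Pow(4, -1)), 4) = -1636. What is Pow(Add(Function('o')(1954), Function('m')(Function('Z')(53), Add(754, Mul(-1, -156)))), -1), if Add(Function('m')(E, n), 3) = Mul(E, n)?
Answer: Rational(4606, 2081911) ≈ 0.0022124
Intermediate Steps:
I = -6560 (I = Add(-16, Mul(4, -1636)) = Add(-16, -6544) = -6560)
Function('Z')(G) = Rational(1, 2) (Function('Z')(G) = Mul(Rational(1, 8), Add(4, Mul(0, G))) = Mul(Rational(1, 8), Add(4, 0)) = Mul(Rational(1, 8), 4) = Rational(1, 2))
Function('o')(T) = Pow(Add(-6560, T), -1) (Function('o')(T) = Pow(Add(T, -6560), -1) = Pow(Add(-6560, T), -1))
Function('m')(E, n) = Add(-3, Mul(E, n))
Pow(Add(Function('o')(1954), Function('m')(Function('Z')(53), Add(754, Mul(-1, -156)))), -1) = Pow(Add(Pow(Add(-6560, 1954), -1), Add(-3, Mul(Rational(1, 2), Add(754, Mul(-1, -156))))), -1) = Pow(Add(Pow(-4606, -1), Add(-3, Mul(Rational(1, 2), Add(754, 156)))), -1) = Pow(Add(Rational(-1, 4606), Add(-3, Mul(Rational(1, 2), 910))), -1) = Pow(Add(Rational(-1, 4606), Add(-3, 455)), -1) = Pow(Add(Rational(-1, 4606), 452), -1) = Pow(Rational(2081911, 4606), -1) = Rational(4606, 2081911)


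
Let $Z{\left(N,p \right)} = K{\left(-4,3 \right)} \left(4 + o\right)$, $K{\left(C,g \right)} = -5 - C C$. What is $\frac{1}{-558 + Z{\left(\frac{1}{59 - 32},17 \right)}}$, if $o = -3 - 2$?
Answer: $- \frac{1}{537} \approx -0.0018622$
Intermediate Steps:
$o = -5$
$K{\left(C,g \right)} = -5 - C^{2}$
$Z{\left(N,p \right)} = 21$ ($Z{\left(N,p \right)} = \left(-5 - \left(-4\right)^{2}\right) \left(4 - 5\right) = \left(-5 - 16\right) \left(-1\right) = \left(-21\right) \left(-1\right) = 21$)
$\frac{1}{-558 + Z{\left(\frac{1}{59 - 32},17 \right)}} = \frac{1}{-558 + 21} = \frac{1}{-537} = - \frac{1}{537}$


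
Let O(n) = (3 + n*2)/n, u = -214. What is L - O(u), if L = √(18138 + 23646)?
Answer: -425/214 + 2*√10446 ≈ 202.43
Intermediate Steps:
L = 2*√10446 (L = √41784 = 2*√10446 ≈ 204.41)
O(n) = (3 + 2*n)/n
L - O(u) = 2*√10446 - (2 + 3/(-214)) = 2*√10446 - (2 + 3*(-1/214)) = 2*√10446 - (2 - 3/214) = 2*√10446 - 1*425/214 = 2*√10446 - 425/214 = -425/214 + 2*√10446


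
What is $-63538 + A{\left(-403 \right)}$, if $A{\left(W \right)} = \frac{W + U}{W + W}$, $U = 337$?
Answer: $- \frac{25605781}{403} \approx -63538.0$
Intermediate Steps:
$A{\left(W \right)} = \frac{337 + W}{2 W}$ ($A{\left(W \right)} = \frac{W + 337}{W + W} = \frac{337 + W}{2 W}$)
$-63538 + A{\left(-403 \right)} = -63538 + \frac{337 - 403}{2 \left(-403\right)} = -63538 + \frac{1}{2} \left(- \frac{1}{403}\right) \left(-66\right) = -63538 + \frac{33}{403} = - \frac{25605781}{403}$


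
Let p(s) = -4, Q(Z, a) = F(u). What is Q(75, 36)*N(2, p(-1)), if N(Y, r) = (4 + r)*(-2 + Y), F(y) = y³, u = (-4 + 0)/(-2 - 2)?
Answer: 0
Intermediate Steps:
u = 1 (u = -4/(-4) = -4*(-¼) = 1)
Q(Z, a) = 1 (Q(Z, a) = 1³ = 1)
N(Y, r) = (-2 + Y)*(4 + r)
Q(75, 36)*N(2, p(-1)) = 1*(-8 - 2*(-4) + 4*2 + 2*(-4)) = 1*(-8 + 8 + 8 - 8) = 1*0 = 0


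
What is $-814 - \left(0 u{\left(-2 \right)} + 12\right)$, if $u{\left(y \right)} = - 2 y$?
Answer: $-826$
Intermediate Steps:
$-814 - \left(0 u{\left(-2 \right)} + 12\right) = -814 - \left(0 \left(\left(-2\right) \left(-2\right)\right) + 12\right) = -814 - \left(0 \cdot 4 + 12\right) = -814 - \left(0 + 12\right) = -814 - 12 = -826$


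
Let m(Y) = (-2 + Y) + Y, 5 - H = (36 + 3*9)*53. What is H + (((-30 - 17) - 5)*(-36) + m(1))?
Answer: -1462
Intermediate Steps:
H = -3334 (H = 5 - (36 + 3*9)*53 = 5 - (36 + 27)*53 = 5 - 63*53 = 5 - 1*3339 = 5 - 3339 = -3334)
m(Y) = -2 + 2*Y
H + (((-30 - 17) - 5)*(-36) + m(1)) = -3334 + (((-30 - 17) - 5)*(-36) + (-2 + 2*1)) = -3334 + ((-47 - 5)*(-36) + (-2 + 2)) = -3334 + (-52*(-36) + 0) = -3334 + (1872 + 0) = -3334 + 1872 = -1462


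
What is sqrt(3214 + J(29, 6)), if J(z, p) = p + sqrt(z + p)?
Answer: sqrt(3220 + sqrt(35)) ≈ 56.797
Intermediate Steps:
J(z, p) = p + sqrt(p + z)
sqrt(3214 + J(29, 6)) = sqrt(3214 + (6 + sqrt(6 + 29))) = sqrt(3214 + (6 + sqrt(35))) = sqrt(3220 + sqrt(35))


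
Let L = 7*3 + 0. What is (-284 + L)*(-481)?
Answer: 126503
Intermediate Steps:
L = 21 (L = 21 + 0 = 21)
(-284 + L)*(-481) = (-284 + 21)*(-481) = -263*(-481) = 126503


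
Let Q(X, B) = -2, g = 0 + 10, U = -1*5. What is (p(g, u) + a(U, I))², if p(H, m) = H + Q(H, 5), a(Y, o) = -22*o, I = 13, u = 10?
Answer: 77284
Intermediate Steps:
U = -5
g = 10
p(H, m) = -2 + H (p(H, m) = H - 2 = -2 + H)
(p(g, u) + a(U, I))² = ((-2 + 10) - 22*13)² = (8 - 286)² = (-278)² = 77284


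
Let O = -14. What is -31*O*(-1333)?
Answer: -578522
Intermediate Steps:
-31*O*(-1333) = -(-434)*(-1333) = -31*18662 = -578522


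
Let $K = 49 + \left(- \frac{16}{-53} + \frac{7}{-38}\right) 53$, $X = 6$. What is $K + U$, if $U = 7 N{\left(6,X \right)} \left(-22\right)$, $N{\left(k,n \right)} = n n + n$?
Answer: $- \frac{243685}{38} \approx -6412.8$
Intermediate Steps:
$N{\left(k,n \right)} = n + n^{2}$ ($N{\left(k,n \right)} = n^{2} + n = n + n^{2}$)
$K = \frac{2099}{38}$ ($K = 49 + \left(\left(-16\right) \left(- \frac{1}{53}\right) + 7 \left(- \frac{1}{38}\right)\right) 53 = 49 + \left(\frac{16}{53} - \frac{7}{38}\right) 53 = 49 + \frac{237}{2014} \cdot 53 = 49 + \frac{237}{38} = \frac{2099}{38} \approx 55.237$)
$U = -6468$ ($U = 7 \cdot 6 \left(1 + 6\right) \left(-22\right) = 7 \cdot 6 \cdot 7 \left(-22\right) = 7 \cdot 42 \left(-22\right) = 294 \left(-22\right) = -6468$)
$K + U = \frac{2099}{38} - 6468 = - \frac{243685}{38}$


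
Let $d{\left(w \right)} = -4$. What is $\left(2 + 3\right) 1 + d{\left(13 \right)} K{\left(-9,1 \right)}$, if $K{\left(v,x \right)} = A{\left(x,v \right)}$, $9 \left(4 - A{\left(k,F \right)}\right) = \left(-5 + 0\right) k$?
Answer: $- \frac{119}{9} \approx -13.222$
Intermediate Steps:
$A{\left(k,F \right)} = 4 + \frac{5 k}{9}$ ($A{\left(k,F \right)} = 4 - \frac{\left(-5 + 0\right) k}{9} = 4 - \frac{\left(-5\right) k}{9} = 4 + \frac{5 k}{9}$)
$K{\left(v,x \right)} = 4 + \frac{5 x}{9}$
$\left(2 + 3\right) 1 + d{\left(13 \right)} K{\left(-9,1 \right)} = \left(2 + 3\right) 1 - 4 \left(4 + \frac{5}{9} \cdot 1\right) = 5 \cdot 1 - 4 \left(4 + \frac{5}{9}\right) = 5 - \frac{164}{9} = - \frac{119}{9}$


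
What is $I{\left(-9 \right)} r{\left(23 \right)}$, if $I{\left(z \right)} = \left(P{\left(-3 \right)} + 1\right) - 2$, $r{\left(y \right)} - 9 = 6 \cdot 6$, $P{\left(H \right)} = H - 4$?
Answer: $-360$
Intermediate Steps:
$P{\left(H \right)} = -4 + H$ ($P{\left(H \right)} = H - 4 = -4 + H$)
$r{\left(y \right)} = 45$ ($r{\left(y \right)} = 9 + 6 \cdot 6 = 9 + 36 = 45$)
$I{\left(z \right)} = -8$ ($I{\left(z \right)} = \left(\left(-4 - 3\right) + 1\right) - 2 = \left(-7 + 1\right) - 2 = -6 - 2 = -8$)
$I{\left(-9 \right)} r{\left(23 \right)} = \left(-8\right) 45 = -360$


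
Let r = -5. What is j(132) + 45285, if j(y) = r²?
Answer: 45310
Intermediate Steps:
j(y) = 25 (j(y) = (-5)² = 25)
j(132) + 45285 = 25 + 45285 = 45310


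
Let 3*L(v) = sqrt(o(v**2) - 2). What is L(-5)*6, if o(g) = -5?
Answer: 2*I*sqrt(7) ≈ 5.2915*I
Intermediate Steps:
L(v) = I*sqrt(7)/3 (L(v) = sqrt(-5 - 2)/3 = sqrt(-7)/3 = (I*sqrt(7))/3 = I*sqrt(7)/3)
L(-5)*6 = (I*sqrt(7)/3)*6 = 2*I*sqrt(7)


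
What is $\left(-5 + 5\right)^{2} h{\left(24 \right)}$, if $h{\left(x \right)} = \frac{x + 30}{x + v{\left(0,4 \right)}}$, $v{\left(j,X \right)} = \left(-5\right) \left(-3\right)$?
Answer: $0$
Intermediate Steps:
$v{\left(j,X \right)} = 15$
$h{\left(x \right)} = \frac{30 + x}{15 + x}$ ($h{\left(x \right)} = \frac{x + 30}{x + 15} = \frac{30 + x}{15 + x}$)
$\left(-5 + 5\right)^{2} h{\left(24 \right)} = \left(-5 + 5\right)^{2} \frac{30 + 24}{15 + 24} = 0^{2} \cdot \frac{1}{39} \cdot 54 = 0 \cdot \frac{1}{39} \cdot 54 = 0 \cdot \frac{18}{13} = 0$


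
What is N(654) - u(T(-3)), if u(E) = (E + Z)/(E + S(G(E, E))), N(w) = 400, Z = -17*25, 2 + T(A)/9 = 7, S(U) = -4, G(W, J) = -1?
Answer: 16780/41 ≈ 409.27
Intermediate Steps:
T(A) = 45 (T(A) = -18 + 9*7 = -18 + 63 = 45)
Z = -425
u(E) = (-425 + E)/(-4 + E) (u(E) = (E - 425)/(E - 4) = (-425 + E)/(-4 + E))
N(654) - u(T(-3)) = 400 - (-425 + 45)/(-4 + 45) = 400 - (-380)/41 = 400 - 1*(-380/41) = 400 + 380/41 = 16780/41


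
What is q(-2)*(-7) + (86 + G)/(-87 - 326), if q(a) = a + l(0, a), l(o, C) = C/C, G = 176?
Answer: 2629/413 ≈ 6.3656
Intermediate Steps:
l(o, C) = 1
q(a) = 1 + a (q(a) = a + 1 = 1 + a)
q(-2)*(-7) + (86 + G)/(-87 - 326) = (1 - 2)*(-7) + (86 + 176)/(-87 - 326) = -1*(-7) + 262/(-413) = 7 - 1/413*262 = 7 - 262/413 = 2629/413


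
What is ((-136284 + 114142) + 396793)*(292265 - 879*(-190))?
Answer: 172067838025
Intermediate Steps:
((-136284 + 114142) + 396793)*(292265 - 879*(-190)) = (-22142 + 396793)*(292265 + 167010) = 374651*459275 = 172067838025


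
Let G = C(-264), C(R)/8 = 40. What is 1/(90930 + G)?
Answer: 1/91250 ≈ 1.0959e-5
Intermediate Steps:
C(R) = 320 (C(R) = 8*40 = 320)
G = 320
1/(90930 + G) = 1/(90930 + 320) = 1/91250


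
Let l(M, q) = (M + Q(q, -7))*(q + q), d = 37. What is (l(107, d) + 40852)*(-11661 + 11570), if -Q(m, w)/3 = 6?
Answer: -4316858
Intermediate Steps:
Q(m, w) = -18 (Q(m, w) = -3*6 = -18)
l(M, q) = 2*q*(-18 + M) (l(M, q) = (M - 18)*(q + q) = (-18 + M)*(2*q) = 2*q*(-18 + M))
(l(107, d) + 40852)*(-11661 + 11570) = (2*37*(-18 + 107) + 40852)*(-11661 + 11570) = (2*37*89 + 40852)*(-91) = (6586 + 40852)*(-91) = 47438*(-91) = -4316858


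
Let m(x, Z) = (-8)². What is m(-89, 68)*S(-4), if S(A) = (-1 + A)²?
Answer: 1600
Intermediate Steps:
m(x, Z) = 64
m(-89, 68)*S(-4) = 64*(-1 - 4)² = 64*(-5)² = 64*25 = 1600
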